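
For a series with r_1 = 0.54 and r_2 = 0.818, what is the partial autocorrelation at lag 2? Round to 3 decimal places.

φ_{22} = (r_2 − r_1²) / (1 − r_1²)
r_1² = (0.54)² = 0.2916
Numerator = 0.818 − 0.2916 = 0.5264; denominator = 1 − 0.2916 = 0.7084
φ_{22} = 0.5264 / 0.7084 = 0.743

0.743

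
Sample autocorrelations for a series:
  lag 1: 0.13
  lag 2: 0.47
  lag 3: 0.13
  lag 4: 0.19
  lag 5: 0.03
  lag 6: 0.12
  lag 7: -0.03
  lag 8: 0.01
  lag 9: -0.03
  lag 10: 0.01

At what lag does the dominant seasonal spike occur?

2

The largest autocorrelation is r_2 = 0.47, with a weaker echo at lag 4 (0.19); the remaining lags stay at or below 0.13.
The dominant spike at lag 2 indicates a seasonal period of 2.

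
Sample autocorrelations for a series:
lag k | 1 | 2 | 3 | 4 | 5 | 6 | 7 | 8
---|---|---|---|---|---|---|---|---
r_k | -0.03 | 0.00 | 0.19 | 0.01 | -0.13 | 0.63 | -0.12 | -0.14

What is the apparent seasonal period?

6

The largest autocorrelation is r_6 = 0.63; the remaining lags stay at or below 0.19.
The dominant spike at lag 6 indicates a seasonal period of 6.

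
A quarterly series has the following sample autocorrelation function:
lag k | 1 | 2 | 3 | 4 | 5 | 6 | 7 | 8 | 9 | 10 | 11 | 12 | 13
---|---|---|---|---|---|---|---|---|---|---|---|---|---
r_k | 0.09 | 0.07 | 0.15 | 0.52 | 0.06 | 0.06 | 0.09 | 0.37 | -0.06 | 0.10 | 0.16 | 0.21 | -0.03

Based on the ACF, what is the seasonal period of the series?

4

The largest autocorrelation is r_4 = 0.52, with weaker echoes at lags 8 (0.37) and 12 (0.21); the remaining lags stay at or below 0.16.
The dominant spike at lag 4 indicates a seasonal period of 4.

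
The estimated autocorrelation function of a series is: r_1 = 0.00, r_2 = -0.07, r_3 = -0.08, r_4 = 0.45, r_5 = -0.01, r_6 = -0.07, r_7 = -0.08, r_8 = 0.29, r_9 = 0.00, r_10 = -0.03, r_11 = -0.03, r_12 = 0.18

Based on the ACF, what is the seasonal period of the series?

4

The largest autocorrelation is r_4 = 0.45, with weaker echoes at lags 8 (0.29) and 12 (0.18); the remaining lags stay at or below 0.00.
The dominant spike at lag 4 indicates a seasonal period of 4.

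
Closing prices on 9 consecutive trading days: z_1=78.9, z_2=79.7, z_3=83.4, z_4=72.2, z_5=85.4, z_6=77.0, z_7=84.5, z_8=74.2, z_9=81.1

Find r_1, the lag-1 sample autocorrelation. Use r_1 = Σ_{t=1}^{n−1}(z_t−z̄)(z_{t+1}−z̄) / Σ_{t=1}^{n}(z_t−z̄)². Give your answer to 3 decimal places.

-0.804

Mean z̄ = (78.9 + 79.7 + 83.4 + 72.2 + 85.4 + 77.0 + 84.5 + 74.2 + 81.1)/9 = 79.6000
Numerator Σ_{t=1}^{8}(z_t−z̄)(z_{t+1}−z̄) = -133.1100
Denominator Σ(z_t−z̄)² = 165.5200
r_1 = -133.1100 / 165.5200 = -0.804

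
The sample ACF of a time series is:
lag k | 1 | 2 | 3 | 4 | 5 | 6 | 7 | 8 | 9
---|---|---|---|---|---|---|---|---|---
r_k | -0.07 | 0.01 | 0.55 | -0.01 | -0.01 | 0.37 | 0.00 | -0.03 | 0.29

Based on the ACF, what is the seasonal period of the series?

The largest autocorrelation is r_3 = 0.55, with weaker echoes at lags 6 (0.37) and 9 (0.29); the remaining lags stay at or below 0.01.
The dominant spike at lag 3 indicates a seasonal period of 3.

3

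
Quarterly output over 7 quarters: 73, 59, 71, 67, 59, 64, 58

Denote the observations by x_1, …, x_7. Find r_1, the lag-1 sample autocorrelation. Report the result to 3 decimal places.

Mean x̄ = (73 + 59 + 71 + 67 + 59 + 64 + 58)/7 = 64.4286
Deviations from mean: 8.5714, -5.4286, 6.5714, 2.5714, -5.4286, -0.4286, -6.4286
Σ(x_t−x̄)(x_{t+1}−x̄) = (-46.5306) + (-35.6735) + (16.8980) + (-13.9592) + (2.3265) + (2.7551) = -74.1837
Denominator Σ(x_t−x̄)² = 223.7143
r_1 = -74.1837 / 223.7143 = -0.332

-0.332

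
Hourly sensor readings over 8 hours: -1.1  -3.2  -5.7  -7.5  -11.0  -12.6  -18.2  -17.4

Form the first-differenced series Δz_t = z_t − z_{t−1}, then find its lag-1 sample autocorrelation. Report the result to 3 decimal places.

-0.625

First differences Δz: -2.1, -2.5, -1.8, -3.5, -1.6, -5.6, 0.8
Mean of differences = -2.3286
Numerator Σ(Δz_t−Δz̄)(Δz_{t+1}−Δz̄) = -14.2208
Denominator Σ(Δz_t−Δz̄)² = 22.7543
r_1(Δz) = -14.2208 / 22.7543 = -0.625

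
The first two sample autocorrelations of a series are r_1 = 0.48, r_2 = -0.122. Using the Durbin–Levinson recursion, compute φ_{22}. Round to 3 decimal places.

φ_{22} = (r_2 − r_1²) / (1 − r_1²)
r_1² = (0.48)² = 0.2304
Numerator = -0.122 − 0.2304 = -0.3524; denominator = 1 − 0.2304 = 0.7696
φ_{22} = -0.3524 / 0.7696 = -0.458

-0.458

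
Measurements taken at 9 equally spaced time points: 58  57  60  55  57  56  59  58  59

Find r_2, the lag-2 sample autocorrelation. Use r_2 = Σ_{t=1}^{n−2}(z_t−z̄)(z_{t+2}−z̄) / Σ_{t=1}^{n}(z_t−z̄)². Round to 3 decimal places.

Mean z̄ = (58 + 57 + 60 + 55 + 57 + 56 + 59 + 58 + 59)/9 = 57.6667
Numerator Σ_{t=1}^{7}(z_t−z̄)(z_{t+2}−z̄) = 5.7778
Denominator Σ(z_t−z̄)² = 20.0000
r_2 = 5.7778 / 20.0000 = 0.289

0.289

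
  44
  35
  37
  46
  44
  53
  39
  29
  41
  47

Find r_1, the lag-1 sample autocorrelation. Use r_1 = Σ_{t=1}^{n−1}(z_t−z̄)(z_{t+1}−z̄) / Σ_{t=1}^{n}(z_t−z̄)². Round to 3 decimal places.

Mean z̄ = (44 + 35 + 37 + 46 + 44 + 53 + 39 + 29 + 41 + 47)/10 = 41.5000
Numerator Σ_{t=1}^{9}(z_t−z̄)(z_{t+1}−z̄) = 38.7500
Denominator Σ(z_t−z̄)² = 420.5000
r_1 = 38.7500 / 420.5000 = 0.092

0.092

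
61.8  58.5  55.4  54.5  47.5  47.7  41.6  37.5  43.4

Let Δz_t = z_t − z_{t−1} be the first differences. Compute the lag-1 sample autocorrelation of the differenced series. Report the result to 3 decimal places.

First differences Δz: -3.3, -3.1, -0.9, -7.0, 0.2, -6.1, -4.1, 5.9
Mean of differences = -2.3000
Numerator Σ(Δz_t−Δz̄)(Δz_{t+1}−Δz̄) = -36.0700
Denominator Σ(Δz_t−Δz̄)² = 116.8600
r_1(Δz) = -36.0700 / 116.8600 = -0.309

-0.309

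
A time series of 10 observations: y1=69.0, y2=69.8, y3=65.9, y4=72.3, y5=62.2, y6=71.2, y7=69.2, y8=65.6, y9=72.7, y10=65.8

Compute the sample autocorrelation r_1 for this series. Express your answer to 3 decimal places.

-0.743

Mean ȳ = (69.0 + 69.8 + 65.9 + 72.3 + 62.2 + 71.2 + 69.2 + 65.6 + 72.7 + 65.8)/10 = 68.3700
Numerator Σ_{t=1}^{9}(y_t−ȳ)(y_{t+1}−ȳ) = -77.1199
Denominator Σ(y_t−ȳ)² = 103.7810
r_1 = -77.1199 / 103.7810 = -0.743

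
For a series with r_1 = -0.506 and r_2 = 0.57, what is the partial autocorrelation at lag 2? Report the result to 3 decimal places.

φ_{22} = (r_2 − r_1²) / (1 − r_1²)
r_1² = (-0.506)² = 0.256036
Numerator = 0.57 − 0.2560 = 0.3140; denominator = 1 − 0.2560 = 0.7440
φ_{22} = 0.3140 / 0.7440 = 0.422

0.422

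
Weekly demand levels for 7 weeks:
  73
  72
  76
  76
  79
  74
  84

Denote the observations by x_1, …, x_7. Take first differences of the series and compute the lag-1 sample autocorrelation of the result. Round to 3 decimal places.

First differences Δx: -1, 4, 0, 3, -5, 10
Mean of differences = 1.8333
Numerator Σ(Δx_t−Δx̄)(Δx_{t+1}−Δx̄) = -76.0278
Denominator Σ(Δx_t−Δx̄)² = 130.8333
r_1(Δx) = -76.0278 / 130.8333 = -0.581

-0.581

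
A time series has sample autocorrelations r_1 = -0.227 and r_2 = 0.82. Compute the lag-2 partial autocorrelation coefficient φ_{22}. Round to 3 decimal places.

φ_{22} = (r_2 − r_1²) / (1 − r_1²)
r_1² = (-0.227)² = 0.051529
Numerator = 0.82 − 0.0515 = 0.7685; denominator = 1 − 0.0515 = 0.9485
φ_{22} = 0.7685 / 0.9485 = 0.810

0.810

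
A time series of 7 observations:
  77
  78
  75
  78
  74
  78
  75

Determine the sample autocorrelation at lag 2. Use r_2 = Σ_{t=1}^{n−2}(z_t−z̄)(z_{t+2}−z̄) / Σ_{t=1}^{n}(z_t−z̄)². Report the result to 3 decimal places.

Mean z̄ = (77 + 78 + 75 + 78 + 74 + 78 + 75)/7 = 76.4286
Deviations from mean: 0.5714, 1.5714, -1.4286, 1.5714, -2.4286, 1.5714, -1.4286
Σ(z_t−z̄)(z_{t+2}−z̄) = (-0.8163) + (2.4694) + (3.4694) + (2.4694) + (3.4694) = 11.0612
Denominator Σ(z_t−z̄)² = 17.7143
r_2 = 11.0612 / 17.7143 = 0.624

0.624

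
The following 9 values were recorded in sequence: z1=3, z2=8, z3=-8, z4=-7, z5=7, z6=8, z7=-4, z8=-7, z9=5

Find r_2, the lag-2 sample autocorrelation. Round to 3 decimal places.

-0.762

Mean z̄ = (3 + 8 − 8 − 7 + 7 + 8 − 4 − 7 + 5)/9 = 0.5556
Numerator Σ_{t=1}^{7}(z_t−z̄)(z_{t+2}−z̄) = -294.3951
Denominator Σ(z_t−z̄)² = 386.2222
r_2 = -294.3951 / 386.2222 = -0.762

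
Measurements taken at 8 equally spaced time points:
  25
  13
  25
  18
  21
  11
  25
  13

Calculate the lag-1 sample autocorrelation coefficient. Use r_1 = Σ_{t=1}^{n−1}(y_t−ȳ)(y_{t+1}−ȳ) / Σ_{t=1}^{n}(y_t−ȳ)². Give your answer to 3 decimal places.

-0.724

Mean ȳ = (25 + 13 + 25 + 18 + 21 + 11 + 25 + 13)/8 = 18.8750
Σ(y_t−ȳ)(y_{t+1}−ȳ) = (-35.9844) + (-35.9844) + (-5.3594) + (-1.8594) + (-16.7344) + (-48.2344) + (-35.9844) = -180.1406
Denominator Σ(y_t−ȳ)² = 248.8750
r_1 = -180.1406 / 248.8750 = -0.724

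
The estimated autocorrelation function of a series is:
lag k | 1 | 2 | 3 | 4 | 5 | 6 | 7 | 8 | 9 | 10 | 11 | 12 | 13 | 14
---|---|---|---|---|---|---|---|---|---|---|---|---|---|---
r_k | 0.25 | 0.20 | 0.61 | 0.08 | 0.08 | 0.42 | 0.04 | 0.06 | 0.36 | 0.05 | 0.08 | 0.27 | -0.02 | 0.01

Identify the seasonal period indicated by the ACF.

The largest autocorrelation is r_3 = 0.61, with weaker echoes at lags 6 (0.42), 9 (0.36) and 12 (0.27); the remaining lags stay at or below 0.25. The elevated value at lag 1 (0.25), dropping to 0.20 at lag 2, reflects decaying short-term dependence rather than seasonality.
The dominant spike at lag 3 indicates a seasonal period of 3.

3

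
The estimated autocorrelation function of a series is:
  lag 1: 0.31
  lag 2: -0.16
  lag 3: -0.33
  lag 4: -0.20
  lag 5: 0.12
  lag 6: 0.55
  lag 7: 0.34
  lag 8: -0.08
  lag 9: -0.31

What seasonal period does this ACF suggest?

6

The largest autocorrelation is r_6 = 0.55; the remaining lags stay at or below 0.34.
The dominant spike at lag 6 indicates a seasonal period of 6.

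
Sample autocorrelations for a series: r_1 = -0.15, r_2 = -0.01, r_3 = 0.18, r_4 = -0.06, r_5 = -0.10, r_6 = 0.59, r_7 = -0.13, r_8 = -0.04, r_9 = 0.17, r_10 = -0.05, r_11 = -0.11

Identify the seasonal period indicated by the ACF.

6

The largest autocorrelation is r_6 = 0.59; the remaining lags stay at or below 0.18.
The dominant spike at lag 6 indicates a seasonal period of 6.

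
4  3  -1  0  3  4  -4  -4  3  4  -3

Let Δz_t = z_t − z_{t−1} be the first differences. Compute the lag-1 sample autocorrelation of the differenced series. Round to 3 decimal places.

-0.010

First differences Δz: -1, -4, 1, 3, 1, -8, 0, 7, 1, -7
Mean of differences = -0.7000
Numerator Σ(Δz_t−Δz̄)(Δz_{t+1}−Δz̄) = -1.7900
Denominator Σ(Δz_t−Δz̄)² = 186.1000
r_1(Δz) = -1.7900 / 186.1000 = -0.010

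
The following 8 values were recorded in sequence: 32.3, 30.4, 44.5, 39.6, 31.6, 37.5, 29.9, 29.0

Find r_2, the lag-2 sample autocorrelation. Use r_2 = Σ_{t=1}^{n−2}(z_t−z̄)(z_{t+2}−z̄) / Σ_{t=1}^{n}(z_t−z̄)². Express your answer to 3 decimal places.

-0.266

Mean z̄ = (32.3 + 30.4 + 44.5 + 39.6 + 31.6 + 37.5 + 29.9 + 29.0)/8 = 34.3500
Deviations from mean: -2.0500, -3.9500, 10.1500, 5.2500, -2.7500, 3.1500, -4.4500, -5.3500
Σ(z_t−z̄)(z_{t+2}−z̄) = (-20.8075) + (-20.7375) + (-27.9125) + (16.5375) + (12.2375) + (-16.8525) = -57.5350
Denominator Σ(z_t−z̄)² = 216.3000
r_2 = -57.5350 / 216.3000 = -0.266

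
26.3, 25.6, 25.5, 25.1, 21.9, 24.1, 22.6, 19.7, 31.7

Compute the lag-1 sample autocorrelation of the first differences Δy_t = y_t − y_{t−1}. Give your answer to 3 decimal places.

First differences Δy: -0.7, -0.1, -0.4, -3.2, 2.2, -1.5, -2.9, 12.0
Mean of differences = 0.6750
Numerator Σ(Δy_t−Δȳ)(Δy_{t+1}−Δȳ) = -35.8731
Denominator Σ(Δy_t−Δȳ)² = 166.7550
r_1(Δy) = -35.8731 / 166.7550 = -0.215

-0.215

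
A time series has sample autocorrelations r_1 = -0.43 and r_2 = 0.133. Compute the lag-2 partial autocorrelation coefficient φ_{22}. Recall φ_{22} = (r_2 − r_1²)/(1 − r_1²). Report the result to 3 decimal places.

φ_{22} = (r_2 − r_1²) / (1 − r_1²)
r_1² = (-0.43)² = 0.1849
Numerator = 0.133 − 0.1849 = -0.0519; denominator = 1 − 0.1849 = 0.8151
φ_{22} = -0.0519 / 0.8151 = -0.064

-0.064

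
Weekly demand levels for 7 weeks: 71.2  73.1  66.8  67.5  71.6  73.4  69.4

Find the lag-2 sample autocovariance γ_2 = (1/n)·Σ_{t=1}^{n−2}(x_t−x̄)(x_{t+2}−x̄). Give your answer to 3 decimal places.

Mean x̄ = (71.2 + 73.1 + 66.8 + 67.5 + 71.6 + 73.4 + 69.4)/7 = 70.4286
Σ_{t=1}^{5}(x_t−x̄)(x_{t+2}−x̄) = -24.7802
γ_2 = -24.7802 / 7 = -3.540

-3.540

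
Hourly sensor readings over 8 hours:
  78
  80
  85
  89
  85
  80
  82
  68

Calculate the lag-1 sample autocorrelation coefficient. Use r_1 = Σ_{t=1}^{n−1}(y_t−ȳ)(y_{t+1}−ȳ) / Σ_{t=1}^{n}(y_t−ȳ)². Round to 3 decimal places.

0.169

Mean ȳ = (78 + 80 + 85 + 89 + 85 + 80 + 82 + 68)/8 = 80.8750
Deviations from mean: -2.8750, -0.8750, 4.1250, 8.1250, 4.1250, -0.8750, 1.1250, -12.8750
Numerator Σ_{t=1}^{7}(y_t−ȳ)(y_{t+1}−ȳ) = 46.8594
Denominator Σ(y_t−ȳ)² = 276.8750
r_1 = 46.8594 / 276.8750 = 0.169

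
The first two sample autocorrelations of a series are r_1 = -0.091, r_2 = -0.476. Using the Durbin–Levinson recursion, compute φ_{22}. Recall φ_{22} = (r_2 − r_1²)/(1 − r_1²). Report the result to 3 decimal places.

φ_{22} = (r_2 − r_1²) / (1 − r_1²)
r_1² = (-0.091)² = 0.008281
Numerator = -0.476 − 0.0083 = -0.4843; denominator = 1 − 0.0083 = 0.9917
φ_{22} = -0.4843 / 0.9917 = -0.488

-0.488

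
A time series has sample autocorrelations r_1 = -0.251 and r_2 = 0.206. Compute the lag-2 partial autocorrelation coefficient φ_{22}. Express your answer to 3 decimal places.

φ_{22} = (r_2 − r_1²) / (1 − r_1²)
r_1² = (-0.251)² = 0.063001
Numerator = 0.206 − 0.0630 = 0.1430; denominator = 1 − 0.0630 = 0.9370
φ_{22} = 0.1430 / 0.9370 = 0.153

0.153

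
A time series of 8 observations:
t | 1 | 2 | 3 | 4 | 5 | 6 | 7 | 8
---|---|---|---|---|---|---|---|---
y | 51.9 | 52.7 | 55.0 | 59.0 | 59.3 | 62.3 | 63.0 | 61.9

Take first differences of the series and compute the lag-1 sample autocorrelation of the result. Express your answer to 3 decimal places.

First differences Δy: 0.8, 2.3, 4.0, 0.3, 3.0, 0.7, -1.1
Mean of differences = 1.4286
Numerator Σ(Δy_t−Δȳ)(Δy_{t+1}−Δȳ) = -2.2851
Denominator Σ(Δy_t−Δȳ)² = 18.4343
r_1(Δy) = -2.2851 / 18.4343 = -0.124

-0.124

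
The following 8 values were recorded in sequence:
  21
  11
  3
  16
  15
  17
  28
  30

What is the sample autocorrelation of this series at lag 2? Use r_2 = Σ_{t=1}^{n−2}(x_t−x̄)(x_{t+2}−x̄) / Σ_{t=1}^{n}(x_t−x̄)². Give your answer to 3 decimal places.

Mean x̄ = (21 + 11 + 3 + 16 + 15 + 17 + 28 + 30)/8 = 17.6250
Σ(x_t−x̄)(x_{t+2}−x̄) = (-49.3594) + (10.7656) + (38.3906) + (1.0156) + (-27.2344) + (-7.7344) = -34.1563
Denominator Σ(x_t−x̄)² = 539.8750
r_2 = -34.1563 / 539.8750 = -0.063

-0.063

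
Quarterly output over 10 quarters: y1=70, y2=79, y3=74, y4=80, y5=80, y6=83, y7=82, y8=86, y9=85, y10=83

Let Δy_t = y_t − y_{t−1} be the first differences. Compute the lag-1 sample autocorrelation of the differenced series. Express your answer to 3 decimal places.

First differences Δy: 9, -5, 6, 0, 3, -1, 4, -1, -2
Mean of differences = 1.4444
Numerator Σ(Δy_t−Δȳ)(Δy_{t+1}−Δȳ) = -94.7531
Denominator Σ(Δy_t−Δȳ)² = 154.2222
r_1(Δy) = -94.7531 / 154.2222 = -0.614

-0.614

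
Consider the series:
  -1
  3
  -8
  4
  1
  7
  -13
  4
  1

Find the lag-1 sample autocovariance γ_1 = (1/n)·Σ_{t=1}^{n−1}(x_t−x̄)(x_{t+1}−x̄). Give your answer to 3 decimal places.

-20.833

Mean x̄ = (-1 + 3 − 8 + 4 + 1 + 7 − 13 + 4 + 1)/9 = -0.2222
Σ_{t=1}^{8}(x_t−x̄)(x_{t+1}−x̄) = -187.4938
γ_1 = -187.4938 / 9 = -20.833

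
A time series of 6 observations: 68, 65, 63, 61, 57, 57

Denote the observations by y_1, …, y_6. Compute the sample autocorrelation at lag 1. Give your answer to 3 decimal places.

0.513

Mean ȳ = (68 + 65 + 63 + 61 + 57 + 57)/6 = 61.8333
Deviations from mean: 6.1667, 3.1667, 1.1667, -0.8333, -4.8333, -4.8333
Numerator Σ_{t=1}^{5}(y_t−ȳ)(y_{t+1}−ȳ) = 49.6389
Denominator Σ(y_t−ȳ)² = 96.8333
r_1 = 49.6389 / 96.8333 = 0.513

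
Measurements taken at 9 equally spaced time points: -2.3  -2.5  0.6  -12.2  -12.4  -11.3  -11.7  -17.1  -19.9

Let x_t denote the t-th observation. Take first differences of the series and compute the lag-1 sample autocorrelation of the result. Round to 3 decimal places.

-0.335

First differences Δx: -0.2, 3.1, -12.8, -0.2, 1.1, -0.4, -5.4, -2.8
Mean of differences = -2.2000
Numerator Σ(Δx_t−Δx̄)(Δx_{t+1}−Δx̄) = -58.0800
Denominator Σ(Δx_t−Δx̄)² = 173.1800
r_1(Δx) = -58.0800 / 173.1800 = -0.335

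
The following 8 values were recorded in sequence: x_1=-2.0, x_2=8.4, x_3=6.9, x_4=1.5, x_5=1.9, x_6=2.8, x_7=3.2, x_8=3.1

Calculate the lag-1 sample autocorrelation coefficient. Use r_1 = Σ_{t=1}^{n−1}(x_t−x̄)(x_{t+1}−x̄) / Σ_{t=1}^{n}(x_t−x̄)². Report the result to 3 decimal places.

-0.159

Mean x̄ = (-2.0 + 8.4 + 6.9 + 1.5 + 1.9 + 2.8 + 3.2 + 3.1)/8 = 3.2250
Numerator Σ_{t=1}^{7}(x_t−x̄)(x_{t+1}−x̄) = -11.4981
Denominator Σ(x_t−x̄)² = 72.5150
r_1 = -11.4981 / 72.5150 = -0.159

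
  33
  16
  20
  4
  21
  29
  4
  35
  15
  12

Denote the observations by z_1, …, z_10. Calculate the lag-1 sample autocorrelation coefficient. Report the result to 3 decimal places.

-0.460

Mean z̄ = (33 + 16 + 20 + 4 + 21 + 29 + 4 + 35 + 15 + 12)/10 = 18.9000
Numerator Σ_{t=1}^{9}(z_t−z̄)(z_{t+1}−z̄) = -496.8100
Denominator Σ(z_t−z̄)² = 1080.9000
r_1 = -496.8100 / 1080.9000 = -0.460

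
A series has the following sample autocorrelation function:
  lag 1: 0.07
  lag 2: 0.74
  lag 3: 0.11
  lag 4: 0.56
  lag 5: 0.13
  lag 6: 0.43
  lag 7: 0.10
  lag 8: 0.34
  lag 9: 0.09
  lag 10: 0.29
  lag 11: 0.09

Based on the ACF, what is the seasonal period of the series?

The largest autocorrelation is r_2 = 0.74, with weaker echoes at lags 4 (0.56), 6 (0.43), 8 (0.34) and 10 (0.29); the remaining lags stay at or below 0.13.
The dominant spike at lag 2 indicates a seasonal period of 2.

2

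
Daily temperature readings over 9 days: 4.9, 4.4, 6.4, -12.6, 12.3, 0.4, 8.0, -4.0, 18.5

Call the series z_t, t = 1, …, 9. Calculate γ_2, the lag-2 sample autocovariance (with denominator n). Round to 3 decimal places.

Mean z̄ = (4.9 + 4.4 + 6.4 − 12.6 + 12.3 + 0.4 + 8.0 − 4.0 + 18.5)/9 = 4.2556
Σ_{t=1}^{7}(z_t−z̄)(z_{t+2}−z̄) = 196.4749
γ_2 = 196.4749 / 9 = 21.831

21.831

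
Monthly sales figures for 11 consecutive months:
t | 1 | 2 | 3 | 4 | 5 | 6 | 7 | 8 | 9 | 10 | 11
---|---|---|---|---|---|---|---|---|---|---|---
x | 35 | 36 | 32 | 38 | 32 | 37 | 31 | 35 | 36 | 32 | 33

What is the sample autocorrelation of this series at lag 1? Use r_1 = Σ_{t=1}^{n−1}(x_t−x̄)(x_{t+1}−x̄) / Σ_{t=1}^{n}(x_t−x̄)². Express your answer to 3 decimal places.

Mean x̄ = (35 + 36 + 32 + 38 + 32 + 37 + 31 + 35 + 36 + 32 + 33)/11 = 34.2727
Numerator Σ_{t=1}^{10}(x_t−x̄)(x_{t+1}−x̄) = -36.8926
Denominator Σ(x_t−x̄)² = 56.1818
r_1 = -36.8926 / 56.1818 = -0.657

-0.657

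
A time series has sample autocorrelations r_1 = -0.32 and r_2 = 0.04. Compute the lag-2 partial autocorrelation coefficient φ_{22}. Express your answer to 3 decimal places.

-0.070

φ_{22} = (r_2 − r_1²) / (1 − r_1²)
r_1² = (-0.32)² = 0.1024
Numerator = 0.04 − 0.1024 = -0.0624; denominator = 1 − 0.1024 = 0.8976
φ_{22} = -0.0624 / 0.8976 = -0.070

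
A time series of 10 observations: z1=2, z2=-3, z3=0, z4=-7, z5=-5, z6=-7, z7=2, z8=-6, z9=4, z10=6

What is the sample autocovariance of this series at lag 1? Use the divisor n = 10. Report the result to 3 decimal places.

Mean z̄ = (2 − 3 + 0 − 7 − 5 − 7 + 2 − 6 + 4 + 6)/10 = -1.4000
Σ_{t=1}^{9}(z_t−z̄)(z_{t+1}−z̄) = 5.2400
γ_1 = 5.2400 / 10 = 0.524

0.524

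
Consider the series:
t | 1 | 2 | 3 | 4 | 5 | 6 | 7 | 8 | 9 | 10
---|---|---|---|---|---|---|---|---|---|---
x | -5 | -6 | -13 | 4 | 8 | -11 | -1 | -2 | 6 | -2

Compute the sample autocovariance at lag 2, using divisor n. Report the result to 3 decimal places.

-13.768

Mean x̄ = (-5 − 6 − 13 + 4 + 8 − 11 − 1 − 2 + 6 − 2)/10 = -2.2000
Σ_{t=1}^{8}(x_t−x̄)(x_{t+2}−x̄) = -137.6800
γ_2 = -137.6800 / 10 = -13.768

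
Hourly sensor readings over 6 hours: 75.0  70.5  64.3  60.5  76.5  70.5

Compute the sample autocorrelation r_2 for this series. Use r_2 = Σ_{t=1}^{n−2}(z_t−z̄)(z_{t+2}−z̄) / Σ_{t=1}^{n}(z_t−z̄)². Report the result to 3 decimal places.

Mean z̄ = (75.0 + 70.5 + 64.3 + 60.5 + 76.5 + 70.5)/6 = 69.5500
Deviations from mean: 5.4500, 0.9500, -5.2500, -9.0500, 6.9500, 0.9500
Σ(z_t−z̄)(z_{t+2}−z̄) = (-28.6125) + (-8.5975) + (-36.4875) + (-8.5975) = -82.2950
Denominator Σ(z_t−z̄)² = 189.2750
r_2 = -82.2950 / 189.2750 = -0.435

-0.435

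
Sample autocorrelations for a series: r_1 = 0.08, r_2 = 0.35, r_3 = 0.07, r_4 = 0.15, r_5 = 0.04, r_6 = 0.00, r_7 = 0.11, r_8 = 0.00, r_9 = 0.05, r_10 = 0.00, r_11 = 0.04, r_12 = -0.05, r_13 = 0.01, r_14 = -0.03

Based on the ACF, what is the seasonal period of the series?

2

The largest autocorrelation is r_2 = 0.35, with a weaker echo at lag 4 (0.15); the remaining lags stay at or below 0.11.
The dominant spike at lag 2 indicates a seasonal period of 2.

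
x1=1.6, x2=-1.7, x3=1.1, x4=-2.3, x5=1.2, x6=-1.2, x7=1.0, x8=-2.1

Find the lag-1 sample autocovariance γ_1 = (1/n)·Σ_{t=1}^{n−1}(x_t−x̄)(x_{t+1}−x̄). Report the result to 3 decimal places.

Mean x̄ = (1.6 − 1.7 + 1.1 − 2.3 + 1.2 − 1.2 + 1.0 − 2.1)/8 = -0.3000
Σ_{t=1}^{7}(x_t−x̄)(x_{t+1}−x̄) = -15.2800
γ_1 = -15.2800 / 8 = -1.910

-1.910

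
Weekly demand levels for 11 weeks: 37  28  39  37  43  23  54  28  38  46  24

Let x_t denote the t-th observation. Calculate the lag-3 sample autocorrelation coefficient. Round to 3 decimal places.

0.127

Mean x̄ = (37 + 28 + 39 + 37 + 43 + 23 + 54 + 28 + 38 + 46 + 24)/11 = 36.0909
Numerator Σ_{t=1}^{8}(x_t−x̄)(x_{t+3}−x̄) = 117.5207
Denominator Σ(x_t−x̄)² = 928.9091
r_3 = 117.5207 / 928.9091 = 0.127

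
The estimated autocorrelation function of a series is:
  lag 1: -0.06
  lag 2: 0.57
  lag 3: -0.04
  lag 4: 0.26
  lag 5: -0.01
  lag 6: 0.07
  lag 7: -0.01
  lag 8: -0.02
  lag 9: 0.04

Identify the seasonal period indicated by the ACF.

The largest autocorrelation is r_2 = 0.57, with a weaker echo at lag 4 (0.26); the remaining lags stay at or below 0.07.
The dominant spike at lag 2 indicates a seasonal period of 2.

2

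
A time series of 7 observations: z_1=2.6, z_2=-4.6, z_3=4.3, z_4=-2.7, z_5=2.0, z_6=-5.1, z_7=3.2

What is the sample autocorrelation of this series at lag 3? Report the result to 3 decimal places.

Mean z̄ = (2.6 − 4.6 + 4.3 − 2.7 + 2.0 − 5.1 + 3.2)/7 = -0.0429
Deviations from mean: 2.6429, -4.5571, 4.3429, -2.6571, 2.0429, -5.0571, 3.2429
Numerator Σ_{t=1}^{4}(z_t−z̄)(z_{t+3}−z̄) = -46.9112
Denominator Σ(z_t−z̄)² = 93.9371
r_3 = -46.9112 / 93.9371 = -0.499

-0.499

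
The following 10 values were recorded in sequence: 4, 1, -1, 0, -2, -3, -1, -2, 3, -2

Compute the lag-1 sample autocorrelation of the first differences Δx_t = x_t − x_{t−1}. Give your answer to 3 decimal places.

First differences Δx: -3, -2, 1, -2, -1, 2, -1, 5, -5
Mean of differences = -0.6667
Numerator Σ(Δx_t−Δx̄)(Δx_{t+1}−Δx̄) = -29.1111
Denominator Σ(Δx_t−Δx̄)² = 70.0000
r_1(Δx) = -29.1111 / 70.0000 = -0.416

-0.416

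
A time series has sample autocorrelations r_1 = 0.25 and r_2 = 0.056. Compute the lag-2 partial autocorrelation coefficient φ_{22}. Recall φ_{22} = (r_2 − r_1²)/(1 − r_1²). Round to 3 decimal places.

-0.007

φ_{22} = (r_2 − r_1²) / (1 − r_1²)
r_1² = (0.25)² = 0.0625
Numerator = 0.056 − 0.0625 = -0.0065; denominator = 1 − 0.0625 = 0.9375
φ_{22} = -0.0065 / 0.9375 = -0.007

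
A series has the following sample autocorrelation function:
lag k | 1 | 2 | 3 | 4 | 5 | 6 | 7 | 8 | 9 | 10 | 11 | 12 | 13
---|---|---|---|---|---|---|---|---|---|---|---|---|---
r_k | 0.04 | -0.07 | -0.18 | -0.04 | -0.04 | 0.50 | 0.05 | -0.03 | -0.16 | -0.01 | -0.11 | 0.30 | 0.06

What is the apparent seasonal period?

6

The largest autocorrelation is r_6 = 0.50, with a weaker echo at lag 12 (0.30); the remaining lags stay at or below 0.06.
The dominant spike at lag 6 indicates a seasonal period of 6.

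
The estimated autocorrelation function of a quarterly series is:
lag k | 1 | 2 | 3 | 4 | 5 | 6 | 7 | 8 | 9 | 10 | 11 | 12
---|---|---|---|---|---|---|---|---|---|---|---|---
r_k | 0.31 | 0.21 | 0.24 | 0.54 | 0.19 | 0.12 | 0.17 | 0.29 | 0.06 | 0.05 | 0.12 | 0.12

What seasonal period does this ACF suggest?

4

The largest autocorrelation is r_4 = 0.54; the remaining lags stay at or below 0.31. The elevated value at lag 1 (0.31), dropping to 0.21 at lag 2, reflects decaying short-term dependence rather than seasonality.
The dominant spike at lag 4 indicates a seasonal period of 4.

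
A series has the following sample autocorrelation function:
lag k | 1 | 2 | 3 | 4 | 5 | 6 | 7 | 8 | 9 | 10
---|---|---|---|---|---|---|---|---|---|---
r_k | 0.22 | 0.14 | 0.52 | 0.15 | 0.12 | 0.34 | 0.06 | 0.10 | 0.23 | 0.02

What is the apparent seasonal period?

The largest autocorrelation is r_3 = 0.52, with weaker echoes at lags 6 (0.34) and 9 (0.23); the remaining lags stay at or below 0.22. The elevated value at lag 1 (0.22), dropping to 0.14 at lag 2, reflects decaying short-term dependence rather than seasonality.
The dominant spike at lag 3 indicates a seasonal period of 3.

3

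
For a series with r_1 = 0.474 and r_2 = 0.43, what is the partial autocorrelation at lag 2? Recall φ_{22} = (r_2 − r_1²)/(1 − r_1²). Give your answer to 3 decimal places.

0.265

φ_{22} = (r_2 − r_1²) / (1 − r_1²)
r_1² = (0.474)² = 0.224676
Numerator = 0.43 − 0.2247 = 0.2053; denominator = 1 − 0.2247 = 0.7753
φ_{22} = 0.2053 / 0.7753 = 0.265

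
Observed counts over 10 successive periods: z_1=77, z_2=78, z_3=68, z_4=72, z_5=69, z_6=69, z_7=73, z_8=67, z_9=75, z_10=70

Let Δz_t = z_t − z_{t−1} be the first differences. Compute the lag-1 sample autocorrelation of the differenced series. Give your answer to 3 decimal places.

First differences Δz: 1, -10, 4, -3, 0, 4, -6, 8, -5
Mean of differences = -0.7778
Numerator Σ(Δz_t−Δz̄)(Δz_{t+1}−Δz̄) = -176.9383
Denominator Σ(Δz_t−Δz̄)² = 261.5556
r_1(Δz) = -176.9383 / 261.5556 = -0.676

-0.676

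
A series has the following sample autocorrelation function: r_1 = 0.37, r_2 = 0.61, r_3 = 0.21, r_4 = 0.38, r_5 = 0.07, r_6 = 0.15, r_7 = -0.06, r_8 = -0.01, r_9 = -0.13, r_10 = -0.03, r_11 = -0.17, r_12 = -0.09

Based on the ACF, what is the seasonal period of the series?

2

The largest autocorrelation is r_2 = 0.61, with a weaker echo at lag 4 (0.38); the remaining lags stay at or below 0.37.
The dominant spike at lag 2 indicates a seasonal period of 2.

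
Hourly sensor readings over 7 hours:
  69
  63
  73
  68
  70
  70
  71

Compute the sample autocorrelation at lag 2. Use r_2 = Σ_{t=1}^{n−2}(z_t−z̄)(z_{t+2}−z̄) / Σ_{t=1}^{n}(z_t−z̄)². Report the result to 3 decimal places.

0.176

Mean z̄ = (69 + 63 + 73 + 68 + 70 + 70 + 71)/7 = 69.1429
Deviations from mean: -0.1429, -6.1429, 3.8571, -1.1429, 0.8571, 0.8571, 1.8571
Numerator Σ_{t=1}^{5}(z_t−z̄)(z_{t+2}−z̄) = 10.3878
Denominator Σ(z_t−z̄)² = 58.8571
r_2 = 10.3878 / 58.8571 = 0.176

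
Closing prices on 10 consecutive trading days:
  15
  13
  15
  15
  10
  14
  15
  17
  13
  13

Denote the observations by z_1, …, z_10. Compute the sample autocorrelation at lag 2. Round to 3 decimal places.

Mean z̄ = (15 + 13 + 15 + 15 + 10 + 14 + 15 + 17 + 13 + 13)/10 = 14.0000
Numerator Σ_{t=1}^{8}(z_t−z̄)(z_{t+2}−z̄) = -12.0000
Denominator Σ(z_t−z̄)² = 32.0000
r_2 = -12.0000 / 32.0000 = -0.375

-0.375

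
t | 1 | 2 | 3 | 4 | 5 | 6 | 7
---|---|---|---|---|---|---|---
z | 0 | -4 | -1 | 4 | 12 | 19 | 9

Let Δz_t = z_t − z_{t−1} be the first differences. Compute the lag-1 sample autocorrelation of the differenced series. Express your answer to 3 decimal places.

-0.031

First differences Δz: -4, 3, 5, 8, 7, -10
Mean of differences = 1.5000
Numerator Σ(Δz_t−Δz̄)(Δz_{t+1}−Δz̄) = -7.7500
Denominator Σ(Δz_t−Δz̄)² = 249.5000
r_1(Δz) = -7.7500 / 249.5000 = -0.031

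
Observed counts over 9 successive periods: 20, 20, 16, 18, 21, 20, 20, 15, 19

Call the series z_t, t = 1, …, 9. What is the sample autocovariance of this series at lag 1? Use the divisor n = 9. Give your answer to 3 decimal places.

-0.302

Mean z̄ = (20 + 20 + 16 + 18 + 21 + 20 + 20 + 15 + 19)/9 = 18.7778
Σ_{t=1}^{8}(z_t−z̄)(z_{t+1}−z̄) = -2.7160
γ_1 = -2.7160 / 9 = -0.302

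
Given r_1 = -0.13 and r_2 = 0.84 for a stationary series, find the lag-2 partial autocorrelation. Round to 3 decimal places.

φ_{22} = (r_2 − r_1²) / (1 − r_1²)
r_1² = (-0.13)² = 0.0169
Numerator = 0.84 − 0.0169 = 0.8231; denominator = 1 − 0.0169 = 0.9831
φ_{22} = 0.8231 / 0.9831 = 0.837

0.837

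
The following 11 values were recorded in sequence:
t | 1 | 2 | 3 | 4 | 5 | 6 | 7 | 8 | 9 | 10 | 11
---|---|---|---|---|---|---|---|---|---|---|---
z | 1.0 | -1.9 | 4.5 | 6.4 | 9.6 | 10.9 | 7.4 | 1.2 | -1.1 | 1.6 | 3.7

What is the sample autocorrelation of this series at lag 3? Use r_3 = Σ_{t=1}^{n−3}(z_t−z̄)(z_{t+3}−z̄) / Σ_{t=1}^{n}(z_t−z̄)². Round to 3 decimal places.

Mean z̄ = (1.0 − 1.9 + 4.5 + 6.4 + 9.6 + 10.9 + 7.4 + 1.2 − 1.1 + 1.6 + 3.7)/11 = 3.9364
Numerator Σ_{t=1}^{8}(z_t−z̄)(z_{t+3}−z̄) = -85.8458
Denominator Σ(z_t−z̄)² = 180.0055
r_3 = -85.8458 / 180.0055 = -0.477

-0.477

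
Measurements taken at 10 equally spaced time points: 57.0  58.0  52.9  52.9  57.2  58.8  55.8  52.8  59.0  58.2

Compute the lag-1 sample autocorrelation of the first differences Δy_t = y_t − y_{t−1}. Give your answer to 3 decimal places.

-0.169

First differences Δy: 1.0, -5.1, 0.0, 4.3, 1.6, -3.0, -3.0, 6.2, -0.8
Mean of differences = 0.1333
Numerator Σ(Δy_t−Δȳ)(Δy_{t+1}−Δȳ) = -17.7311
Denominator Σ(Δy_t−Δȳ)² = 104.9800
r_1(Δy) = -17.7311 / 104.9800 = -0.169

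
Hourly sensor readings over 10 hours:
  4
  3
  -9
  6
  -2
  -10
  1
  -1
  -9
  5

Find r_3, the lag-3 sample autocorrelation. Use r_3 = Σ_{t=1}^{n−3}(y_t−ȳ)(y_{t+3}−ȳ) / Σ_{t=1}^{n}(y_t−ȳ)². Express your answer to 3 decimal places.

0.591

Mean ȳ = (4 + 3 − 9 + 6 − 2 − 10 + 1 − 1 − 9 + 5)/10 = -1.2000
Σ(y_t−ȳ)(y_{t+3}−ȳ) = (37.4400) + (-3.3600) + (68.6400) + (15.8400) + (-0.1600) + (68.6400) + (13.6400) = 200.6800
Denominator Σ(y_t−ȳ)² = 339.6000
r_3 = 200.6800 / 339.6000 = 0.591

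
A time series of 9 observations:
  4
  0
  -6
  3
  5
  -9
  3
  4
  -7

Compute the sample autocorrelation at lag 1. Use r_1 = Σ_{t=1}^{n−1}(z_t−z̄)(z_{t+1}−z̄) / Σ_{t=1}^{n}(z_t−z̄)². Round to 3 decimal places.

Mean z̄ = (4 + 0 − 6 + 3 + 5 − 9 + 3 + 4 − 7)/9 = -0.3333
Numerator Σ_{t=1}^{8}(z_t−z̄)(z_{t+1}−z̄) = -91.1111
Denominator Σ(z_t−z̄)² = 240.0000
r_1 = -91.1111 / 240.0000 = -0.380

-0.380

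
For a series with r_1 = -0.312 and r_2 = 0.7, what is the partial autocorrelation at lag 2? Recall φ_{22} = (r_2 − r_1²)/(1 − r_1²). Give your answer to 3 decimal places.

0.668

φ_{22} = (r_2 − r_1²) / (1 − r_1²)
r_1² = (-0.312)² = 0.097344
Numerator = 0.7 − 0.0973 = 0.6027; denominator = 1 − 0.0973 = 0.9027
φ_{22} = 0.6027 / 0.9027 = 0.668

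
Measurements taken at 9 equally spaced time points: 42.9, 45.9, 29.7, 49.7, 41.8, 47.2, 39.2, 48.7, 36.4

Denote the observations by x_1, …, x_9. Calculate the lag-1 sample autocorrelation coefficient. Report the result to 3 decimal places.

Mean x̄ = (42.9 + 45.9 + 29.7 + 49.7 + 41.8 + 47.2 + 39.2 + 48.7 + 36.4)/9 = 42.3889
Numerator Σ_{t=1}^{8}(x_t−x̄)(x_{t+1}−x̄) = -215.9301
Denominator Σ(x_t−x̄)² = 336.4089
r_1 = -215.9301 / 336.4089 = -0.642

-0.642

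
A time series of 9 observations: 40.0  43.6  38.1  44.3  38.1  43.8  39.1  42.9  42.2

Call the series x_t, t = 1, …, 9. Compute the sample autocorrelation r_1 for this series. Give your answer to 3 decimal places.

Mean x̄ = (40.0 + 43.6 + 38.1 + 44.3 + 38.1 + 43.8 + 39.1 + 42.9 + 42.2)/9 = 41.3444
Numerator Σ_{t=1}^{8}(x_t−x̄)(x_{t+1}−x̄) = -45.1675
Denominator Σ(x_t−x̄)² = 50.9022
r_1 = -45.1675 / 50.9022 = -0.887

-0.887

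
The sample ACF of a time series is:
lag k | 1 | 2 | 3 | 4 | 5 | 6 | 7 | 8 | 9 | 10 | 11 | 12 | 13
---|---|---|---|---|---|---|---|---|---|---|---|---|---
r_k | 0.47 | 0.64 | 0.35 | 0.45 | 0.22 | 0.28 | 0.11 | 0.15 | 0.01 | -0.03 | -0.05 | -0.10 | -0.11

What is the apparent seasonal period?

2

The largest autocorrelation is r_2 = 0.64; the remaining lags stay at or below 0.47.
The dominant spike at lag 2 indicates a seasonal period of 2.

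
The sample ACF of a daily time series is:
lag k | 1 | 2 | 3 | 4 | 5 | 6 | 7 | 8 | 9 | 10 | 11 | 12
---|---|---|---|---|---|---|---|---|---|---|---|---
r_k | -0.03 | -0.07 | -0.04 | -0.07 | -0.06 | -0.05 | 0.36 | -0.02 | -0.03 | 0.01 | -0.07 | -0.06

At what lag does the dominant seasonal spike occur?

7

The largest autocorrelation is r_7 = 0.36; the remaining lags stay at or below 0.01.
The dominant spike at lag 7 indicates a seasonal period of 7.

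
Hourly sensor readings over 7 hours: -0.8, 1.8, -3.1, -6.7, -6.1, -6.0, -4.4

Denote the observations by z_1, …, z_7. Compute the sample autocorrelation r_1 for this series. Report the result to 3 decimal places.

Mean z̄ = (-0.8 + 1.8 − 3.1 − 6.7 − 6.1 − 6.0 − 4.4)/7 = -3.6143
Deviations from mean: 2.8143, 5.4143, 0.5143, -3.0857, -2.4857, -2.3857, -0.7857
Σ(z_t−z̄)(z_{t+1}−z̄) = (15.2373) + (2.7845) + (-1.5869) + (7.6702) + (5.9302) + (1.8745) = 31.9098
Denominator Σ(z_t−z̄)² = 59.5086
r_1 = 31.9098 / 59.5086 = 0.536

0.536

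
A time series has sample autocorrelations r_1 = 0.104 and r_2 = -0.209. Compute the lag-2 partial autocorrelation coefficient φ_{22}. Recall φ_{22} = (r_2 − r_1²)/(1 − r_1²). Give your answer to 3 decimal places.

-0.222

φ_{22} = (r_2 − r_1²) / (1 − r_1²)
r_1² = (0.104)² = 0.010816
Numerator = -0.209 − 0.0108 = -0.2198; denominator = 1 − 0.0108 = 0.9892
φ_{22} = -0.2198 / 0.9892 = -0.222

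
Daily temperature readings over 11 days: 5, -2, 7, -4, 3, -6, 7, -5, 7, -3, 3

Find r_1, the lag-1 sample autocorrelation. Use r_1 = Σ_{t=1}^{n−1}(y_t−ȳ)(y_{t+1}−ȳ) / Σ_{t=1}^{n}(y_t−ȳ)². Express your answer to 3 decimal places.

Mean ȳ = (5 − 2 + 7 − 4 + 3 − 6 + 7 − 5 + 7 − 3 + 3)/11 = 1.0909
Numerator Σ_{t=1}^{10}(y_t−ȳ)(y_{t+1}−ȳ) = -229.5537
Denominator Σ(y_t−ȳ)² = 266.9091
r_1 = -229.5537 / 266.9091 = -0.860

-0.860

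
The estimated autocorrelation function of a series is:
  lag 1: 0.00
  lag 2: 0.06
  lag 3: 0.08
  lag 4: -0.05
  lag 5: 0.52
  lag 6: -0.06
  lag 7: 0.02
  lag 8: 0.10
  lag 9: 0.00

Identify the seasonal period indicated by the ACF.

The largest autocorrelation is r_5 = 0.52; the remaining lags stay at or below 0.10.
The dominant spike at lag 5 indicates a seasonal period of 5.

5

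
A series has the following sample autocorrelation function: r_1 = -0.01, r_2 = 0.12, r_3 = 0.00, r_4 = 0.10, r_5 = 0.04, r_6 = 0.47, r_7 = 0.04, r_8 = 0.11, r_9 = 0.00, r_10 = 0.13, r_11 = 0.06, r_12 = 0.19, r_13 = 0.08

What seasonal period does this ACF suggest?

The largest autocorrelation is r_6 = 0.47, with a weaker echo at lag 12 (0.19); the remaining lags stay at or below 0.13.
The dominant spike at lag 6 indicates a seasonal period of 6.

6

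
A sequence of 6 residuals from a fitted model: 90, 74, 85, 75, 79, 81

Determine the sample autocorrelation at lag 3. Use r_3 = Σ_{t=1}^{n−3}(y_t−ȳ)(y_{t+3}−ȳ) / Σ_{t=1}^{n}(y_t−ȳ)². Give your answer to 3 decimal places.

-0.218

Mean ȳ = (90 + 74 + 85 + 75 + 79 + 81)/6 = 80.6667
Deviations from mean: 9.3333, -6.6667, 4.3333, -5.6667, -1.6667, 0.3333
Σ(y_t−ȳ)(y_{t+3}−ȳ) = (-52.8889) + (11.1111) + (1.4444) = -40.3333
Denominator Σ(y_t−ȳ)² = 185.3333
r_3 = -40.3333 / 185.3333 = -0.218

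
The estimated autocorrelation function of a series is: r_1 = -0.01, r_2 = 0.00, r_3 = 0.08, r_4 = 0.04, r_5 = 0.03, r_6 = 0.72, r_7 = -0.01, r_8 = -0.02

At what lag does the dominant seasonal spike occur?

The largest autocorrelation is r_6 = 0.72; the remaining lags stay at or below 0.08.
The dominant spike at lag 6 indicates a seasonal period of 6.

6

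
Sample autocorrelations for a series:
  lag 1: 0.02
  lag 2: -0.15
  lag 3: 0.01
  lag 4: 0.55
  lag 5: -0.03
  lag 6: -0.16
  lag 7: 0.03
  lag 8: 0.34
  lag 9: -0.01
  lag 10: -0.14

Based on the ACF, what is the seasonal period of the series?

The largest autocorrelation is r_4 = 0.55, with a weaker echo at lag 8 (0.34); the remaining lags stay at or below 0.03.
The dominant spike at lag 4 indicates a seasonal period of 4.

4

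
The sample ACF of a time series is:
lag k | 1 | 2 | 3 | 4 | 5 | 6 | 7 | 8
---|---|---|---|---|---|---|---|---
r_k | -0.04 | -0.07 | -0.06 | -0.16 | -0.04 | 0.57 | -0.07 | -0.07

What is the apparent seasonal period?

6

The largest autocorrelation is r_6 = 0.57; the remaining lags stay at or below -0.04.
The dominant spike at lag 6 indicates a seasonal period of 6.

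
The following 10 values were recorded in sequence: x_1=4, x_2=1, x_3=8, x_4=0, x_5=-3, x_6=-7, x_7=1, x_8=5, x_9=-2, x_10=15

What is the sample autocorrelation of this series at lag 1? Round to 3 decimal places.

-0.059

Mean x̄ = (4 + 1 + 8 + 0 − 3 − 7 + 1 + 5 − 2 + 15)/10 = 2.2000
Numerator Σ_{t=1}^{9}(x_t−x̄)(x_{t+1}−x̄) = -20.4400
Denominator Σ(x_t−x̄)² = 345.6000
r_1 = -20.4400 / 345.6000 = -0.059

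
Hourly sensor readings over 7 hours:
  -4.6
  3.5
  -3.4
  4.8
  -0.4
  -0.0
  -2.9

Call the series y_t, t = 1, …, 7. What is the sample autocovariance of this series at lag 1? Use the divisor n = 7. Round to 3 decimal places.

-6.356

Mean ȳ = (-4.6 + 3.5 − 3.4 + 4.8 − 0.4 − 0.0 − 2.9)/7 = -0.4286
Σ_{t=1}^{6}(y_t−ȳ)(y_{t+1}−ȳ) = -44.4951
γ_1 = -44.4951 / 7 = -6.356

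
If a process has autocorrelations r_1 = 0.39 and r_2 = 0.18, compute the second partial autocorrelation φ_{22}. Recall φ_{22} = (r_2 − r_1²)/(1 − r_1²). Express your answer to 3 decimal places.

0.033

φ_{22} = (r_2 − r_1²) / (1 − r_1²)
r_1² = (0.39)² = 0.1521
Numerator = 0.18 − 0.1521 = 0.0279; denominator = 1 − 0.1521 = 0.8479
φ_{22} = 0.0279 / 0.8479 = 0.033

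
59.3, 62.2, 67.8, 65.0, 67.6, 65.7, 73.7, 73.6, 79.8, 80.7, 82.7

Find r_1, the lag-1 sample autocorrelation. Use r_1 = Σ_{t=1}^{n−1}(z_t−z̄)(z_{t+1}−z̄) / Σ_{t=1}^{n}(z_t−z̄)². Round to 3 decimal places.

0.647

Mean z̄ = (59.3 + 62.2 + 67.8 + 65.0 + 67.6 + 65.7 + 73.7 + 73.6 + 79.8 + 80.7 + 82.7)/11 = 70.7364
Numerator Σ_{t=1}^{10}(z_t−z̄)(z_{t+1}−z̄) = 402.3460
Denominator Σ(z_t−z̄)² = 621.9255
r_1 = 402.3460 / 621.9255 = 0.647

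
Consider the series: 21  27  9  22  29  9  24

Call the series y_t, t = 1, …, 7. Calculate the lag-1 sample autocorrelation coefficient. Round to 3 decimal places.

Mean ȳ = (21 + 27 + 9 + 22 + 29 + 9 + 24)/7 = 20.1429
Deviations from mean: 0.8571, 6.8571, -11.1429, 1.8571, 8.8571, -11.1429, 3.8571
Σ(y_t−ȳ)(y_{t+1}−ȳ) = (5.8776) + (-76.4082) + (-20.6939) + (16.4490) + (-98.6939) + (-42.9796) = -216.4490
Denominator Σ(y_t−ȳ)² = 392.8571
r_1 = -216.4490 / 392.8571 = -0.551

-0.551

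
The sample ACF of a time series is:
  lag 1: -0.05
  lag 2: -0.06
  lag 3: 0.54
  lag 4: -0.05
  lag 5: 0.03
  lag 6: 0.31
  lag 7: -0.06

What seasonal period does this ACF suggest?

The largest autocorrelation is r_3 = 0.54, with a weaker echo at lag 6 (0.31); the remaining lags stay at or below 0.03.
The dominant spike at lag 3 indicates a seasonal period of 3.

3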